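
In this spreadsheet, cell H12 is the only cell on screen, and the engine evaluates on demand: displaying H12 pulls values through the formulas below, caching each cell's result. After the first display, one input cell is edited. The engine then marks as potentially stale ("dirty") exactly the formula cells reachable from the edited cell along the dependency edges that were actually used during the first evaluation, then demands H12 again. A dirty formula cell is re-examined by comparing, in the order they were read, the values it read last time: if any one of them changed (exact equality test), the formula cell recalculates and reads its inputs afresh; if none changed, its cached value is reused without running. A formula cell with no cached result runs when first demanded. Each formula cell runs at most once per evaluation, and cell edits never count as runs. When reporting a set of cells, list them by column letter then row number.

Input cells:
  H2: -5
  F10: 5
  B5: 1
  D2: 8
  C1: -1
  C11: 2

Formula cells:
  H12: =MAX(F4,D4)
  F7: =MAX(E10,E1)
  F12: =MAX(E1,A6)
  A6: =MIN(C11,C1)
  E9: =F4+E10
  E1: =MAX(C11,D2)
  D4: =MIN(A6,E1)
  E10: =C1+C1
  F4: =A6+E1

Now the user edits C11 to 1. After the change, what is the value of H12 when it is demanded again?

Initial pass — values computed on the first demand:
  A6 = MIN(2, -1) = -1
  E1 = MAX(2, 8) = 8
  D4 = MIN(-1, 8) = -1
  F4 = -1 + 8 = 7
  H12 = MAX(7, -1) = 7

Second demand — change propagation:
  A6: re-runs because C11 2->1; new result -1 (unchanged).
  E1: re-runs because C11 2->1; new result 8 (unchanged).
  D4: re-examined; everything it read last time is the same (A6 unchanged, E1 unchanged) — cache -1 kept, no run.
  F4: re-examined; everything it read last time is the same (A6 unchanged, E1 unchanged) — cache 7 kept, no run.
  H12: re-examined; everything it read last time is the same (F4 unchanged, D4 unchanged) — cache 7 kept, no run.

The important point: at F4 every value read last time is unchanged, so the dirty flag clears without a run.

H12 now evaluates to 7.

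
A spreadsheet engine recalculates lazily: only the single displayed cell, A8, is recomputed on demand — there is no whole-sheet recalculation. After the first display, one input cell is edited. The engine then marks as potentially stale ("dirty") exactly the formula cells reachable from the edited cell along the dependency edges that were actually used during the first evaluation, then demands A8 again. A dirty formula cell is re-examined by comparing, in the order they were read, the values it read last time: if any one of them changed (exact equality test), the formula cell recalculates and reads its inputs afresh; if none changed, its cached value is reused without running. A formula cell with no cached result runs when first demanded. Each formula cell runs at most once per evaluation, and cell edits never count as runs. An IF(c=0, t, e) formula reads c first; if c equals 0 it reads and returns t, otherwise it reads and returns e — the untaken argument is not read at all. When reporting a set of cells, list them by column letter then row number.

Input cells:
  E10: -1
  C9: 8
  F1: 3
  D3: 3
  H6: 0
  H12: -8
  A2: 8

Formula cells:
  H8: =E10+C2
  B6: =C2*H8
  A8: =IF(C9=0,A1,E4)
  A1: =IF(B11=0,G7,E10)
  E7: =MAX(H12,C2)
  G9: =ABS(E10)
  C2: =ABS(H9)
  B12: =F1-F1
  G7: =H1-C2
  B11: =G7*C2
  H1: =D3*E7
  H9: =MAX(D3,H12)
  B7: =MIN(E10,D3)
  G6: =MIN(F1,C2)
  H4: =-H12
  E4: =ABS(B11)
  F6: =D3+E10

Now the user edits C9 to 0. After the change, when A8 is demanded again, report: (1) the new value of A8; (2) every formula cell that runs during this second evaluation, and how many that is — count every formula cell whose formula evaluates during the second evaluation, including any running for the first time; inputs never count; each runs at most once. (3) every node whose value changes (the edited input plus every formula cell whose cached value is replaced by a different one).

First evaluation (everything demanded from the output):
  H9 = MAX(3, -8) = 3
  C2 = ABS(3) = 3
  E7 = MAX(-8, 3) = 3
  H1 = 3 * 3 = 9
  G7 = 9 - 3 = 6
  B11 = 6 * 3 = 18
  E4 = ABS(18) = 18
  A8 = IF(C9=0: C9=8 -> else branch E4) = 18

Propagation after the edit:
  A1: demanded for the first time — runs, produces -1.
  A8: runs — C9 8->0; result -1.

Key observation: a condition flipped, so demand reaches new nodes — A1 runs for the first time.

New value of A8: -1.
Formula cells that run: A1, A8 — 2 in total.
Values that change: A8, C9.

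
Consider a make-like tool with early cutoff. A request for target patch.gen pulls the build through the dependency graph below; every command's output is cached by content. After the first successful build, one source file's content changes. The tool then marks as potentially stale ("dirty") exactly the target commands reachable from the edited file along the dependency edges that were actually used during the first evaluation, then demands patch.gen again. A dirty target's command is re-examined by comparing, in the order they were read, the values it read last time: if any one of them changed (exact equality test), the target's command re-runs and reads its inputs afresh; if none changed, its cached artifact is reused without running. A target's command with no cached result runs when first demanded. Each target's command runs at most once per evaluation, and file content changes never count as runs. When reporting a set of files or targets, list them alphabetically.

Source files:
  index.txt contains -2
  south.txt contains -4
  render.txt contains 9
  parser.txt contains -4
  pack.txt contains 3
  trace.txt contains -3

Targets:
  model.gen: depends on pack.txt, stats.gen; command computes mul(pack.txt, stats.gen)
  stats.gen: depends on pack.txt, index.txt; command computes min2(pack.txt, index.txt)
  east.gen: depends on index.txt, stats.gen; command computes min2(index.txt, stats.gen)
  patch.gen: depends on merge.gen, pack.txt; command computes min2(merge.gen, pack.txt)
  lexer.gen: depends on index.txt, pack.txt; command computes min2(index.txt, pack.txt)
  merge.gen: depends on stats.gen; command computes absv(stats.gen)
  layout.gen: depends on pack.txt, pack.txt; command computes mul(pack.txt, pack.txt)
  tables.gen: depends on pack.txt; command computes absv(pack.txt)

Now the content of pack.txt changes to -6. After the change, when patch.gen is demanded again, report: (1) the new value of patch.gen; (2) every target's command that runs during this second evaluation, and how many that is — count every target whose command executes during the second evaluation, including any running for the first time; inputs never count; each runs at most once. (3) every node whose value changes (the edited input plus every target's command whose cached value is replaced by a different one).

Demanding patch.gen again yields -6.
3 target commands run: merge.gen, patch.gen, stats.gen.
The nodes whose values change: merge.gen, pack.txt, patch.gen, stats.gen.

First demand of the output computes:
  stats.gen = min2(3, -2) = -2
  merge.gen = absv(-2) = 2
  patch.gen = min2(2, 3) = 2

After the edit, cleaning proceeds:
  stats.gen: a read changed (pack.txt 3->-6) — executes, giving -6.
  merge.gen: a read changed (stats.gen -2->-6) — executes, giving 6.
  patch.gen: a read changed (merge.gen 2->6; pack.txt 3->-6) — executes, giving -6.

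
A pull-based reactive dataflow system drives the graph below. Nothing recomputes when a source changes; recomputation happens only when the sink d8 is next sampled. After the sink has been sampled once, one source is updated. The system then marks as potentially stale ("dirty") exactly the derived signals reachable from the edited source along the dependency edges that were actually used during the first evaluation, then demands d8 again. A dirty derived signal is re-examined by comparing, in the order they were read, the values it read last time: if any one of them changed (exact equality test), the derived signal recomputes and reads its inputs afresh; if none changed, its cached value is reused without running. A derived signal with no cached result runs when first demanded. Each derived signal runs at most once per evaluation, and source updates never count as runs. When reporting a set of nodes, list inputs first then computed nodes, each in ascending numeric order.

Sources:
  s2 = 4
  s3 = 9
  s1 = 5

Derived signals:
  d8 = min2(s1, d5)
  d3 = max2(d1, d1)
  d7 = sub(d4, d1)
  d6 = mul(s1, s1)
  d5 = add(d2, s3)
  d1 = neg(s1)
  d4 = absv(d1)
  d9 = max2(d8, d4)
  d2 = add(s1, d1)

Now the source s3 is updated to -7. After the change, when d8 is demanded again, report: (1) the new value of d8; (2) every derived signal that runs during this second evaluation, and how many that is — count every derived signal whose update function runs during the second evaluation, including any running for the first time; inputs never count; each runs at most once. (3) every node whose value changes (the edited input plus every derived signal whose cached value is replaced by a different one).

First evaluation (everything demanded from the output):
  d1 = neg(5) = -5
  d2 = add(5, -5) = 0
  d5 = add(0, 9) = 9
  d8 = min2(5, 9) = 5

Propagation after the edit:
  d5: runs — s3 9->-7; result -7.
  d8: runs — d5 9->-7; result -7.

New value of d8: -7.
Derived signals that run: d5, d8 — 2 in total.
Values that change: s3, d5, d8.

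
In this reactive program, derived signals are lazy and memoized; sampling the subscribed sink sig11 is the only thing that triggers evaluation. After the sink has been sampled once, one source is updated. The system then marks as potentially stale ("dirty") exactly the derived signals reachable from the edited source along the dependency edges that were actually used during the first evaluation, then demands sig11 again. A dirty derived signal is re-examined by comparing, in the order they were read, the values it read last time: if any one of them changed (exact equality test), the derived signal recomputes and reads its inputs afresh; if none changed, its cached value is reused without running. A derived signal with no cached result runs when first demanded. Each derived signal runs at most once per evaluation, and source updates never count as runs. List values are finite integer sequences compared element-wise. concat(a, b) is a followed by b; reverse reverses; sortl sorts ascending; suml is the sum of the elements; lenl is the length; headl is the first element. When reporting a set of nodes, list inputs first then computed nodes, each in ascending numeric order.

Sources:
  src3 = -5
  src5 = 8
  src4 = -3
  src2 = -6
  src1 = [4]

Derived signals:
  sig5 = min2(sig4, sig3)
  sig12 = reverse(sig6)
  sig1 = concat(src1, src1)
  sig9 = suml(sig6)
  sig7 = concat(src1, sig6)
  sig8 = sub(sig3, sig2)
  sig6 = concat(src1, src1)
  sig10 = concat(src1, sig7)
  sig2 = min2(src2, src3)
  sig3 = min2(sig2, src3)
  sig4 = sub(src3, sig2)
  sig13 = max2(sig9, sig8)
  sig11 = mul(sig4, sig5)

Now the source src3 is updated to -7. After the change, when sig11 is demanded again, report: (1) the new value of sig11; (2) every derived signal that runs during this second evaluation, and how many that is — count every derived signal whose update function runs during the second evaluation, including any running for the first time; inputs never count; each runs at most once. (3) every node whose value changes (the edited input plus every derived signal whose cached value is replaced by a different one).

Demanding sig11 again yields 0.
5 derived signals run: sig2, sig3, sig4, sig5, sig11.
The nodes whose values change: src3, sig2, sig3, sig4, sig5, sig11.

First demand of the output computes:
  sig2 = min2(-6, -5) = -6
  sig3 = min2(-6, -5) = -6
  sig4 = sub(-5, -6) = 1
  sig5 = min2(1, -6) = -6
  sig11 = mul(1, -6) = -6

After the edit, cleaning proceeds:
  sig2: a read changed (src3 -5->-7) — executes, giving -7.
  sig3: a read changed (sig2 -6->-7; src3 -5->-7) — executes, giving -7.
  sig4: a read changed (src3 -5->-7; sig2 -6->-7) — executes, giving 0.
  sig5: a read changed (sig4 1->0; sig3 -6->-7) — executes, giving -7.
  sig11: a read changed (sig4 1->0; sig5 -6->-7) — executes, giving 0.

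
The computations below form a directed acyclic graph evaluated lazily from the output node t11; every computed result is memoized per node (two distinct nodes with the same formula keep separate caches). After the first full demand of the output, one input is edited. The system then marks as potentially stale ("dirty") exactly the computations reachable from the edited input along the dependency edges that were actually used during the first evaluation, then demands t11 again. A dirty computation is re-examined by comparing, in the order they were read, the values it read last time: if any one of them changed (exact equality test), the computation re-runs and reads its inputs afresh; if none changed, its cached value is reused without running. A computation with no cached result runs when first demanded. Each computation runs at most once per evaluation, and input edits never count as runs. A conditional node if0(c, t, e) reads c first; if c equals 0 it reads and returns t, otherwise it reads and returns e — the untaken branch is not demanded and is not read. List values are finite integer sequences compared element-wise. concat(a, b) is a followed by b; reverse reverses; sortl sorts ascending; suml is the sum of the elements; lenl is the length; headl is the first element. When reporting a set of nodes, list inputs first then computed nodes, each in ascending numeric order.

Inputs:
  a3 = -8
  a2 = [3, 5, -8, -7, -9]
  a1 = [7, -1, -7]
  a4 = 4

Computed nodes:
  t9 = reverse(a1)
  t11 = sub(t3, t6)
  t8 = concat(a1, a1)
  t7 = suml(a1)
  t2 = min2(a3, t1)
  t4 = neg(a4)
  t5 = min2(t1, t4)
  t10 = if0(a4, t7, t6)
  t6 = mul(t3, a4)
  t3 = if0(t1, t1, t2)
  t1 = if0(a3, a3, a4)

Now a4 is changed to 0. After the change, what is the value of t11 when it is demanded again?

First demand of the output computes:
  t1 = if0(a3=-8 -> else branch a4) = 4
  t2 = min2(-8, 4) = -8
  t3 = if0(t1=4 -> else branch t2) = -8
  t6 = mul(-8, 4) = -32
  t11 = sub(-8, -32) = 24

After the edit, cleaning proceeds:
  t1: a read changed (a4 4->0) — executes, giving 0.
  t2: stays stale; no demand reaches it after the flip.
  t3: a read changed (t1 4->0) — executes, giving 0.
  t6: a read changed (t3 -8->0; a4 4->0) — executes, giving 0.
  t11: a read changed (t3 -8->0; t6 -32->0) — executes, giving 0.

Note the branch switch — demand abandons t2, which is never re-examined.

Demanding t11 again yields 0.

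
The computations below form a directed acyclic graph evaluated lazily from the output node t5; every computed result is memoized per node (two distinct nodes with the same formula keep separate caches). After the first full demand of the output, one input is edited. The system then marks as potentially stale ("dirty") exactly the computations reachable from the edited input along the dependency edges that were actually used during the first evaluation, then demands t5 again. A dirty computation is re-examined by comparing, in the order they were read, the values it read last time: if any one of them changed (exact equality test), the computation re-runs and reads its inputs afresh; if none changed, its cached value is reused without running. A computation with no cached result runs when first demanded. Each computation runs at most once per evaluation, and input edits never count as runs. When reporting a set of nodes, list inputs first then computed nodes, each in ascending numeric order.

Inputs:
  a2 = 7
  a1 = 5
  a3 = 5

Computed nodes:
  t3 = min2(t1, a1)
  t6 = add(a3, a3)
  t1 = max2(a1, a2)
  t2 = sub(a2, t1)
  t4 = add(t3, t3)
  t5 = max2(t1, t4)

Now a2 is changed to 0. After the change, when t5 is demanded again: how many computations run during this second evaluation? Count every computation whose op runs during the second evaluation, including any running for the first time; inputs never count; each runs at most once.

First demand of the output computes:
  t1 = max2(5, 7) = 7
  t3 = min2(7, 5) = 5
  t4 = add(5, 5) = 10
  t5 = max2(7, 10) = 10

After the edit, cleaning proceeds:
  t1: a read changed (a2 7->0) — executes, giving 5.
  t3: a read changed (t1 7->5) — executes, giving 5 — identical to its old value.
  t4: dirty, but its reads are unchanged (t3 unchanged, t3 unchanged); cached 10 stands.
  t5: a read changed (t1 7->5) — executes, giving 10 — identical to its old value.

Note where the cutoff bites: t4 is checked, finds nothing changed, and keeps its cache.

3 computations run: t1, t3, t5.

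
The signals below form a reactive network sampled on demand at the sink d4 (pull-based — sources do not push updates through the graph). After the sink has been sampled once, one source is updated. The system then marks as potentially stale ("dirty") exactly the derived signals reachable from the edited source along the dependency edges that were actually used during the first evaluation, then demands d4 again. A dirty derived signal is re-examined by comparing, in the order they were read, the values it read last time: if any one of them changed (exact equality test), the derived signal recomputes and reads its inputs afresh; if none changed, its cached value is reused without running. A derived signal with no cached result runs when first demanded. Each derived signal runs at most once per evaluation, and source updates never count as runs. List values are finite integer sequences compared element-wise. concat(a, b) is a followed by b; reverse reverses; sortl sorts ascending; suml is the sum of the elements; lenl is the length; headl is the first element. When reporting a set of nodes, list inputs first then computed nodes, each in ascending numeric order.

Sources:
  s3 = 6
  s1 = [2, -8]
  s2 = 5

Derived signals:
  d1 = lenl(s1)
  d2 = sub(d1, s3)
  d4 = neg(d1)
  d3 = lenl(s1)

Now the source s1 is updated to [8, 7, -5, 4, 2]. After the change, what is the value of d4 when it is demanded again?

Initial pass — values computed on the first demand:
  d1 = lenl([2, -8]) = 2
  d4 = neg(2) = -2

Second demand — change propagation:
  d1: re-runs because s1 [2, -8]->[8, 7, -5, 4, 2]; new result 5.
  d4: re-runs because d1 2->5; new result -5.

d4 now evaluates to -5.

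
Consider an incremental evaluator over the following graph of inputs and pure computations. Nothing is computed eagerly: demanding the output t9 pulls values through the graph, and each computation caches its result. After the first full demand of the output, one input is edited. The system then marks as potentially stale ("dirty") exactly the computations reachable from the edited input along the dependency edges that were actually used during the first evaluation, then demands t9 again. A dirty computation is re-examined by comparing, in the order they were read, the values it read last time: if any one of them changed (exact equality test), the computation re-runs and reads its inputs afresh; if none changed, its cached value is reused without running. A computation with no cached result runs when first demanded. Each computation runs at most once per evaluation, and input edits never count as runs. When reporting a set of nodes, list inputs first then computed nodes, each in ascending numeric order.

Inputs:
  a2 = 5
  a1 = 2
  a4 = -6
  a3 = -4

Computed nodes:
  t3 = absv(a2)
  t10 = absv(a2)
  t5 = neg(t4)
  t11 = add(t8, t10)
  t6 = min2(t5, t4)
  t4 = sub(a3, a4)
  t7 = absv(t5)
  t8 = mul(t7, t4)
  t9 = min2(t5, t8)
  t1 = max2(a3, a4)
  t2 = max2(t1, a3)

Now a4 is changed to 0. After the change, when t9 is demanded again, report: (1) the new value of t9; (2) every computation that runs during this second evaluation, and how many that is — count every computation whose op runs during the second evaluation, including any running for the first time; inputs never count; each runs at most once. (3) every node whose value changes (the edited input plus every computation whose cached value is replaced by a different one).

Initial pass — values computed on the first demand:
  t4 = sub(-4, -6) = 2
  t5 = neg(2) = -2
  t7 = absv(-2) = 2
  t8 = mul(2, 2) = 4
  t9 = min2(-2, 4) = -2

Second demand — change propagation:
  t4: re-runs because a4 -6->0; new result -4.
  t5: re-runs because t4 2->-4; new result 4.
  t7: re-runs because t5 -2->4; new result 4.
  t8: re-runs because t7 2->4; t4 2->-4; new result -16.
  t9: re-runs because t5 -2->4; t8 4->-16; new result -16.

t9 now evaluates to -16.
Run set: t4, t5, t7, t8, t9 (5 run).
Changed values: a4, t4, t5, t7, t8, t9.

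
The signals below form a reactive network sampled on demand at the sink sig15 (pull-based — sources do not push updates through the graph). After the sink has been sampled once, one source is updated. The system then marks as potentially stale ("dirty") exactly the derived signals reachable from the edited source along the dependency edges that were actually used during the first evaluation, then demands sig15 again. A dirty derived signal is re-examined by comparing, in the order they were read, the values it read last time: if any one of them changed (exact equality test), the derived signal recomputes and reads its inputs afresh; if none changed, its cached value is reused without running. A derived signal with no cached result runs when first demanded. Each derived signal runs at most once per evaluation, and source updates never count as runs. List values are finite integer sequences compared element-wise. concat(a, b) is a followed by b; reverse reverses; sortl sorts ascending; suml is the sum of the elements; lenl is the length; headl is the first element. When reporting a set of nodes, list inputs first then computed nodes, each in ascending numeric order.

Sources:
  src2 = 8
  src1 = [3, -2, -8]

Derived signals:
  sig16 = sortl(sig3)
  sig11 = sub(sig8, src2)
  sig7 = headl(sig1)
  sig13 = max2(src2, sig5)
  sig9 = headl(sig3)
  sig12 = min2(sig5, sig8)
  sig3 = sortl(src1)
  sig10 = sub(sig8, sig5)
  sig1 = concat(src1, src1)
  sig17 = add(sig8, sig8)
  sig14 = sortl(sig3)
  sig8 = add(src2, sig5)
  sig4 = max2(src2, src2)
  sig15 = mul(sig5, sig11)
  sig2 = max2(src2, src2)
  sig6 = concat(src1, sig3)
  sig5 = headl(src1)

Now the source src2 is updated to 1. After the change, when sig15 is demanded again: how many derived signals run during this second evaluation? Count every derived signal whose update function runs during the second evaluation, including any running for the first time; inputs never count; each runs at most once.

Run set: sig8, sig11 (2 run).
The important point: sig11 recomputes to an identical value, and the output ends up unchanged.

Initial pass — values computed on the first demand:
  sig5 = headl([3, -2, -8]) = 3
  sig8 = add(8, 3) = 11
  sig11 = sub(11, 8) = 3
  sig15 = mul(3, 3) = 9

Second demand — change propagation:
  sig8: re-runs because src2 8->1; new result 4.
  sig11: re-runs because sig8 11->4; src2 8->1; new result 3 (unchanged).
  sig15: re-examined; everything it read last time is the same (sig5 unchanged, sig11 unchanged) — cache 9 kept, no run.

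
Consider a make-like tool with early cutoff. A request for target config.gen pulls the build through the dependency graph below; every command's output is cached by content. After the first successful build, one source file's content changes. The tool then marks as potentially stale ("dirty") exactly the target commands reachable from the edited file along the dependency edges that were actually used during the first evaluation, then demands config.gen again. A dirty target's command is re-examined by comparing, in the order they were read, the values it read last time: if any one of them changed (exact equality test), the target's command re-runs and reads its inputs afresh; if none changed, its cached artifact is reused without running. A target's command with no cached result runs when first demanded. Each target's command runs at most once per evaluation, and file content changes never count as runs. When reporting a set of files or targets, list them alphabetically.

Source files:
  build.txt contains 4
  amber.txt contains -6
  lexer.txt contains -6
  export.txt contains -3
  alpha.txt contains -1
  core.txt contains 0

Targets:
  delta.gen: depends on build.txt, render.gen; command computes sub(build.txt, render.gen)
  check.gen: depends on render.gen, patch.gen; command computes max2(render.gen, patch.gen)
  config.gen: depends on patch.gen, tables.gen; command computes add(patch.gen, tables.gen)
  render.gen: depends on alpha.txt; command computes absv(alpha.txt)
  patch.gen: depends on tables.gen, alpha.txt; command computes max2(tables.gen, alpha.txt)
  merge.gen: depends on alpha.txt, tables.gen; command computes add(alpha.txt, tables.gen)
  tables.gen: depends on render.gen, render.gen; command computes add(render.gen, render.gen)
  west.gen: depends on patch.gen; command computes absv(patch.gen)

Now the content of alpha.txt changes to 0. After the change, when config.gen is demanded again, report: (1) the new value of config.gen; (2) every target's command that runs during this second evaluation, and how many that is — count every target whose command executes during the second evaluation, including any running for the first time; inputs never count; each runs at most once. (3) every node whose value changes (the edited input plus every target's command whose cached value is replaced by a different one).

Demanding config.gen again yields 0.
4 target commands run: config.gen, patch.gen, render.gen, tables.gen.
The nodes whose values change: alpha.txt, config.gen, patch.gen, render.gen, tables.gen.

First demand of the output computes:
  render.gen = absv(-1) = 1
  tables.gen = add(1, 1) = 2
  patch.gen = max2(2, -1) = 2
  config.gen = add(2, 2) = 4

After the edit, cleaning proceeds:
  render.gen: a read changed (alpha.txt -1->0) — executes, giving 0.
  tables.gen: a read changed (render.gen 1->0; render.gen 1->0) — executes, giving 0.
  patch.gen: a read changed (tables.gen 2->0; alpha.txt -1->0) — executes, giving 0.
  config.gen: a read changed (patch.gen 2->0; tables.gen 2->0) — executes, giving 0.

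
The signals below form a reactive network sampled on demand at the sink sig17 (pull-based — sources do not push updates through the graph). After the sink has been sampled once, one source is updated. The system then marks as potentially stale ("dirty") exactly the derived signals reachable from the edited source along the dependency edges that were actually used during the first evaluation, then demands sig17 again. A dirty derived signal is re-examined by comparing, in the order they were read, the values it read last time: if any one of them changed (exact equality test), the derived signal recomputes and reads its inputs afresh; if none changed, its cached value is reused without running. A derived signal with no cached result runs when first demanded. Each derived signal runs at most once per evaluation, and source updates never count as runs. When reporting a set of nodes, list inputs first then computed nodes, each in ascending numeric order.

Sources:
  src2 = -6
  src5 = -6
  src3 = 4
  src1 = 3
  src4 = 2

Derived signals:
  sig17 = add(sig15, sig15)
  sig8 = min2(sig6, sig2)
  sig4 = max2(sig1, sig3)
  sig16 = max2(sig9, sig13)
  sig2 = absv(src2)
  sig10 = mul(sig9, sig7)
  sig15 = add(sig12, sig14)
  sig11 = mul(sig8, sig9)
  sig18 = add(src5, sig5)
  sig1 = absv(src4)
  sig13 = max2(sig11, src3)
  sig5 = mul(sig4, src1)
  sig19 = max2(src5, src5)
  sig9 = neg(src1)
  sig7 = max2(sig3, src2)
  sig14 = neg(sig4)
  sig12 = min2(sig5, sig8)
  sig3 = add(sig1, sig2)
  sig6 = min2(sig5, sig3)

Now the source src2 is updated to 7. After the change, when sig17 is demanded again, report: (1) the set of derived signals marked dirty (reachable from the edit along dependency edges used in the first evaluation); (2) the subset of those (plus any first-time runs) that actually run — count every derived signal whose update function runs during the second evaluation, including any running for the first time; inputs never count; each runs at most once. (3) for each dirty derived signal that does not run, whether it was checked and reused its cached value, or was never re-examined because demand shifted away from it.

Initial pass — values computed on the first demand:
  sig1 = absv(2) = 2
  sig2 = absv(-6) = 6
  sig3 = add(2, 6) = 8
  sig4 = max2(2, 8) = 8
  sig5 = mul(8, 3) = 24
  sig6 = min2(24, 8) = 8
  sig8 = min2(8, 6) = 6
  sig12 = min2(24, 6) = 6
  sig14 = neg(8) = -8
  sig15 = add(6, -8) = -2
  sig17 = add(-2, -2) = -4

Second demand — change propagation:
  sig2: re-runs because src2 -6->7; new result 7.
  sig3: re-runs because sig2 6->7; new result 9.
  sig4: re-runs because sig3 8->9; new result 9.
  sig5: re-runs because sig4 8->9; new result 27.
  sig6: re-runs because sig5 24->27; sig3 8->9; new result 9.
  sig8: re-runs because sig6 8->9; sig2 6->7; new result 7.
  sig12: re-runs because sig5 24->27; sig8 6->7; new result 7.
  sig14: re-runs because sig4 8->9; new result -9.
  sig15: re-runs because sig12 6->7; sig14 -8->-9; new result -2 (unchanged).
  sig17: re-examined; everything it read last time is the same (sig15 unchanged, sig15 unchanged) — cache -4 kept, no run.

The important point: sig15 recomputes to an identical value, and the output ends up unchanged.

Dirty set: sig2, sig3, sig4, sig5, sig6, sig8, sig12, sig14, sig15, sig17.
Run set: sig2, sig3, sig4, sig5, sig6, sig8, sig12, sig14, sig15 (9 run).
Re-examined without running (cache reused): sig17.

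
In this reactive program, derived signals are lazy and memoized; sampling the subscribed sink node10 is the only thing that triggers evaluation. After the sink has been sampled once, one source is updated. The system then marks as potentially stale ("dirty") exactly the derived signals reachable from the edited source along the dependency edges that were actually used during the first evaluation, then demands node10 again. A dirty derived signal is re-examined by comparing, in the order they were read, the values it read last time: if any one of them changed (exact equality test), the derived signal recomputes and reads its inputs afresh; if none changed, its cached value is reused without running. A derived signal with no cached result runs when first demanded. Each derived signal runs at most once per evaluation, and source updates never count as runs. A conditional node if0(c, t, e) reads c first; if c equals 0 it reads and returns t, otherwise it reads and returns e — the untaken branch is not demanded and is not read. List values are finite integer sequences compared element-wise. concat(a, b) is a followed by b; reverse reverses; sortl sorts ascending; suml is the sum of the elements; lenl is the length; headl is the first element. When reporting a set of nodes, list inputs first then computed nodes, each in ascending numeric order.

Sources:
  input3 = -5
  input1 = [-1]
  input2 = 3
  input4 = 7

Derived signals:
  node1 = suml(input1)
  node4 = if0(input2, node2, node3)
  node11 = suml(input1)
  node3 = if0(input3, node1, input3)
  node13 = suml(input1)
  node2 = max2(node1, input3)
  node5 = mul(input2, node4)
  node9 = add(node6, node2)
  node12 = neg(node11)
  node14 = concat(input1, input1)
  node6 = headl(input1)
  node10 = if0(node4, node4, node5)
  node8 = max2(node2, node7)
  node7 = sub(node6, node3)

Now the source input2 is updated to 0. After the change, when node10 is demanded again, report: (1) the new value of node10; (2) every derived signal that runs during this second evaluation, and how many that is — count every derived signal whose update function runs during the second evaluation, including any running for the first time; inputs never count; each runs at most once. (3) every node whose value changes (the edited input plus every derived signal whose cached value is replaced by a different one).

Demanding node10 again yields 0.
5 derived signals run: node1, node2, node4, node5, node10.
The nodes whose values change: input2, node4, node5, node10.
Note the branch switch — node1, node2 had no cache and run now for the first time.

First demand of the output computes:
  node3 = if0(input3=-5 -> else branch input3) = -5
  node4 = if0(input2=3 -> else branch node3) = -5
  node5 = mul(3, -5) = -15
  node10 = if0(node4=-5 -> else branch node5) = -15

After the edit, cleaning proceeds:
  node1: had never run; runs now, result -1.
  node2: had never run; runs now, result -1.
  node4: a read changed (input2 3->0) — executes, giving -1.
  node5: a read changed (input2 3->0; node4 -5->-1) — executes, giving 0.
  node10: a read changed (node4 -5->-1; node5 -15->0) — executes, giving 0.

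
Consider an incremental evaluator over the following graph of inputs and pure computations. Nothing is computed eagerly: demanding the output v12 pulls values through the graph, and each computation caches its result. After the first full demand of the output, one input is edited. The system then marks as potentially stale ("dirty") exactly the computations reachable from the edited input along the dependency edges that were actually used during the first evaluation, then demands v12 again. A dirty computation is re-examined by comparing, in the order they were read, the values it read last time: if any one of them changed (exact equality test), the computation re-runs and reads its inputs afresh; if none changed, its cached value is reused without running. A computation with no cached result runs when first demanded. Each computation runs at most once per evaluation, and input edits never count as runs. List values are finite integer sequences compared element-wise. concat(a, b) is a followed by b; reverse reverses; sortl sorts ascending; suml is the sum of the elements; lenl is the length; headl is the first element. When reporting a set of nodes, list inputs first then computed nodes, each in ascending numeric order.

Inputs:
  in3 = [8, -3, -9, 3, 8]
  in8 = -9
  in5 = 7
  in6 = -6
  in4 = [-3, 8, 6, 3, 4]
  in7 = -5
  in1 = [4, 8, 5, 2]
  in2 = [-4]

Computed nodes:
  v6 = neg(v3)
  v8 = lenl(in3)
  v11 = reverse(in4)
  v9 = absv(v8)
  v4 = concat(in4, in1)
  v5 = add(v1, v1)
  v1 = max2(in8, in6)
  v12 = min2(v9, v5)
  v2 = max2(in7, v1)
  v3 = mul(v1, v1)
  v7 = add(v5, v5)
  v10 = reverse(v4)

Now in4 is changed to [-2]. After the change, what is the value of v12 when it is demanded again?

v12 now evaluates to -12.
The important point: nothing the output needs ever reads in4, so the edit is invisible to it.

Initial pass — values computed on the first demand:
  v1 = max2(-9, -6) = -6
  v5 = add(-6, -6) = -12
  v8 = lenl([8, -3, -9, 3, 8]) = 5
  v9 = absv(5) = 5
  v12 = min2(5, -12) = -12

Second demand — change propagation:
  no demanded computation ever read in4, so the edit dirties nothing and nothing runs.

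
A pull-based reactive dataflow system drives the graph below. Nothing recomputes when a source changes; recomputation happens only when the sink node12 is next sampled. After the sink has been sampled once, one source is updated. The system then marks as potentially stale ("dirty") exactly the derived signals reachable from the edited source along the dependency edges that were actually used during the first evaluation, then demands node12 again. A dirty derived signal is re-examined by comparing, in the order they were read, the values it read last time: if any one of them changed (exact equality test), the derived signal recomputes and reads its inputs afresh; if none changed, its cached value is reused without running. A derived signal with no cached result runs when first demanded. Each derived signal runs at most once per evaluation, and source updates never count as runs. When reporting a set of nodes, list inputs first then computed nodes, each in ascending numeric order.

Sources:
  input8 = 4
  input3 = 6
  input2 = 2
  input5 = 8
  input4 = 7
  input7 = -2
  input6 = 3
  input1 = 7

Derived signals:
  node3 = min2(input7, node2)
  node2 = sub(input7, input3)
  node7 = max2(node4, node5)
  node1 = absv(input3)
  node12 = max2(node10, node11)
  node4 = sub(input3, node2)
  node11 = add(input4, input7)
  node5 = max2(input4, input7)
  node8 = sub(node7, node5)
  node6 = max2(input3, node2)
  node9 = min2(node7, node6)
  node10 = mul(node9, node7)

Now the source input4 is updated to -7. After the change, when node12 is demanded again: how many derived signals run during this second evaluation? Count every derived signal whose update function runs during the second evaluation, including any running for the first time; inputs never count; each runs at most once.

First evaluation (everything demanded from the output):
  node2 = sub(-2, 6) = -8
  node4 = sub(6, -8) = 14
  node5 = max2(7, -2) = 7
  node6 = max2(6, -8) = 6
  node7 = max2(14, 7) = 14
  node9 = min2(14, 6) = 6
  node10 = mul(6, 14) = 84
  node11 = add(7, -2) = 5
  node12 = max2(84, 5) = 84

Propagation after the edit:
  node5: runs — input4 7->-7; result -2.
  node7: runs — node5 7->-2; result 14 (same value as before).
  node9: checked — values it read are unchanged (node7 unchanged, node6 unchanged); reused cached 6 without running.
  node10: checked — values it read are unchanged (node9 unchanged, node7 unchanged); reused cached 84 without running.
  node11: runs — input4 7->-7; result -9.
  node12: runs — node11 5->-9; result 84 (same value as before).

Key observation: the cutoff stops propagation at node9 — its inputs' values are unchanged, so it reuses its cache.

Derived signals that run: node5, node7, node11, node12 — 4 in total.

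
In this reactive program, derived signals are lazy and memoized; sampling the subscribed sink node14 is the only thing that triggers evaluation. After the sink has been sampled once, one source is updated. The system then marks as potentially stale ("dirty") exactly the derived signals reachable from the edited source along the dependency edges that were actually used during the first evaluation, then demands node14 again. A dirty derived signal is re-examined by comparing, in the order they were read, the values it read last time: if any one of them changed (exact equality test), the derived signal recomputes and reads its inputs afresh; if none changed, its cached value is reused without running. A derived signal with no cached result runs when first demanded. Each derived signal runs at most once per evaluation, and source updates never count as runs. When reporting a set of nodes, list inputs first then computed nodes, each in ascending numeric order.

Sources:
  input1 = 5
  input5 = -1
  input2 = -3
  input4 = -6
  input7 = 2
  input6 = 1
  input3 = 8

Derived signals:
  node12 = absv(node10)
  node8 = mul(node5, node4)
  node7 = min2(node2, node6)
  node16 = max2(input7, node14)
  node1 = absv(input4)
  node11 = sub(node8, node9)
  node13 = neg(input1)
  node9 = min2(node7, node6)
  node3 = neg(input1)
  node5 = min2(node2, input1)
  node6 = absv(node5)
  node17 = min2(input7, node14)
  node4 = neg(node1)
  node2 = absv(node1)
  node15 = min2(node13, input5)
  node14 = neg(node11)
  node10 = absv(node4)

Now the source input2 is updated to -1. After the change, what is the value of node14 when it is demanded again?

Demanding node14 again yields 35.
Note the shortcut — nothing in the graph depends on input2 at all, so no recomputation happens.

First demand of the output computes:
  node1 = absv(-6) = 6
  node2 = absv(6) = 6
  node4 = neg(6) = -6
  node5 = min2(6, 5) = 5
  node6 = absv(5) = 5
  node7 = min2(6, 5) = 5
  node8 = mul(5, -6) = -30
  node9 = min2(5, 5) = 5
  node11 = sub(-30, 5) = -35
  node14 = neg(-35) = 35

After the edit, cleaning proceeds:
  no node depends on input2 at all; the second demand re-runs nothing.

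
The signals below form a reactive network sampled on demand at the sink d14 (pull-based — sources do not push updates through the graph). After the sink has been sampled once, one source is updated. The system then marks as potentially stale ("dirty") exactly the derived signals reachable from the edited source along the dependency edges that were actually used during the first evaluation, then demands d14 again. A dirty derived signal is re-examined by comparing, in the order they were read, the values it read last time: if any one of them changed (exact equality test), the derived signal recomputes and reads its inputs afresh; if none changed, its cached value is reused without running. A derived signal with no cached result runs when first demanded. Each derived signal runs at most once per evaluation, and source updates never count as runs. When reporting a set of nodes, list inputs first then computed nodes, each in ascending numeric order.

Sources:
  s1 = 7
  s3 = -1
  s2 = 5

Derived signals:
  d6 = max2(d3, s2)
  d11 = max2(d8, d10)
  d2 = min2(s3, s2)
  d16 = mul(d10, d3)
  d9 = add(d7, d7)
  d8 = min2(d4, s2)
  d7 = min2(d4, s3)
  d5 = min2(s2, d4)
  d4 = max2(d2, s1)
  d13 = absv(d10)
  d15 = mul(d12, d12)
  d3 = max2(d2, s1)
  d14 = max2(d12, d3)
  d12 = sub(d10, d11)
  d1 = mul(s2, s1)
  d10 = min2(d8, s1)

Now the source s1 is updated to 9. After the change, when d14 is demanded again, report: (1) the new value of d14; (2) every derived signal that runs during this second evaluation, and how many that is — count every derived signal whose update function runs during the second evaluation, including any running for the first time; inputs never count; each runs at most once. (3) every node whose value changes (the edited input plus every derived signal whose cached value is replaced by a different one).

Initial pass — values computed on the first demand:
  d2 = min2(-1, 5) = -1
  d3 = max2(-1, 7) = 7
  d4 = max2(-1, 7) = 7
  d8 = min2(7, 5) = 5
  d10 = min2(5, 7) = 5
  d11 = max2(5, 5) = 5
  d12 = sub(5, 5) = 0
  d14 = max2(0, 7) = 7

Second demand — change propagation:
  d3: re-runs because s1 7->9; new result 9.
  d4: re-runs because s1 7->9; new result 9.
  d8: re-runs because d4 7->9; new result 5 (unchanged).
  d10: re-runs because s1 7->9; new result 5 (unchanged).
  d11: re-examined; everything it read last time is the same (d8 unchanged, d10 unchanged) — cache 5 kept, no run.
  d12: re-examined; everything it read last time is the same (d10 unchanged, d11 unchanged) — cache 0 kept, no run.
  d14: re-runs because d3 7->9; new result 9.

The important point: at d11 every value read last time is unchanged, so the dirty flag clears without a run.

d14 now evaluates to 9.
Run set: d3, d4, d8, d10, d14 (5 run).
Changed values: s1, d3, d4, d14.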